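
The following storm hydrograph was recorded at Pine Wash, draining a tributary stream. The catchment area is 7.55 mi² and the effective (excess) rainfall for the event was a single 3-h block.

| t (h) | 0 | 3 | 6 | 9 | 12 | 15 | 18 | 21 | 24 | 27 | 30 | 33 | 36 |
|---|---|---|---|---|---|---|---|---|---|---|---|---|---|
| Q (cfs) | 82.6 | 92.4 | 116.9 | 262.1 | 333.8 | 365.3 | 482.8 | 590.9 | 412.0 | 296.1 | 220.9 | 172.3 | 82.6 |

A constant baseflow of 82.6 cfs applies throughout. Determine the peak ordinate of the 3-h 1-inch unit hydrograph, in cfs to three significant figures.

U_p ≈ 339 cfs

Direct runoff: 0.0, 9.8, 34.3, 179.5, 251.2, 282.7, 400.2, 508.3, 329.4, 213.5, 138.3, 89.7, 0.0 cfs; ΣQ_DR = 2437 cfs, peak = 508.3 cfs.
Runoff depth d = ΣQ_DR·Δt / A = 2437 × 10800 / (7.55 mi²) = 1.500 in.
The 1-inch UH is the DRH scaled by (1 in)/d, so U_p = 508.3 × 1/1.500 = 339 cfs.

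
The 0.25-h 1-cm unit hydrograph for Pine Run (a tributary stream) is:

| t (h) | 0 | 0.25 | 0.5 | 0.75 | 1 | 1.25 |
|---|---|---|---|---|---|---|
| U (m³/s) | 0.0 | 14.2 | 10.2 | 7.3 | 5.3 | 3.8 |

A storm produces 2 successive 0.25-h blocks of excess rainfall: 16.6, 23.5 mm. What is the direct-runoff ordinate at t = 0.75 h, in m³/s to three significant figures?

By discrete convolution, Q_j = Σ (P_i / 10 mm) · U_{j−i}.
At t = 0.75 h (j=3): Q = (16.6/10)·7.3 + (23.5/10)·10.2 = 36.1 m³/s.

Q ≈ 36.1 m³/s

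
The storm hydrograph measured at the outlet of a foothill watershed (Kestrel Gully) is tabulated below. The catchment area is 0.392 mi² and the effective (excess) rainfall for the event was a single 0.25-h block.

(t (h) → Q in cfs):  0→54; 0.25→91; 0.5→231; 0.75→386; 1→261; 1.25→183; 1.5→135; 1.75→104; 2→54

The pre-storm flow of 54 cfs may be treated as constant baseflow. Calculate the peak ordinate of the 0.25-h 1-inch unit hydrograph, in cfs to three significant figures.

Direct runoff: 0.0, 37.0, 177.0, 332.0, 207.0, 129.0, 81.0, 50.0, 0.0 cfs; ΣQ_DR = 1013 cfs, peak = 332.0 cfs.
Runoff depth d = ΣQ_DR·Δt / A = 1013 × 900 / (0.392 mi²) = 1.001 in.
The 1-inch UH is the DRH scaled by (1 in)/d, so U_p = 332.0 × 1/1.001 = 332 cfs.

U_p ≈ 332 cfs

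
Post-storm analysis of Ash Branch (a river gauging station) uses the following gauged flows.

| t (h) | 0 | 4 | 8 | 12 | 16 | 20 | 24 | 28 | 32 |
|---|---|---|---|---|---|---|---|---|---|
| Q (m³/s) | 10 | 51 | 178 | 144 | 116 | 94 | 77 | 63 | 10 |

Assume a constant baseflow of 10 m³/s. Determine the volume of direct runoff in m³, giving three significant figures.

Direct-runoff ordinates (Q − Q_b): 0.0, 41.0, 168.0, 134.0, 106.0, 84.0, 67.0, 53.0, 0.0 m³/s.
ΣQ_DR = 653.0 m³/s.
With Δt = 4 h = 14400 s, V = ΣQ_DR · Δt = 653.0 × 14400 = 9.40 × 10^6 m³.

V ≈ 9.40 × 10^6 m³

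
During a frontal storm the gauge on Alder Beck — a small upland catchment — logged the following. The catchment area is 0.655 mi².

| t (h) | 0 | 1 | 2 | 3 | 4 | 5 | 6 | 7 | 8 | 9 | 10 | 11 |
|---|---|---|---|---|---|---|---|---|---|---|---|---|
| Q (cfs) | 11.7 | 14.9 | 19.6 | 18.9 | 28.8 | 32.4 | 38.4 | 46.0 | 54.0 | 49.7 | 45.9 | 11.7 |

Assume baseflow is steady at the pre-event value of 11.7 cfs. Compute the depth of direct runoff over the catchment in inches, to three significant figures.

Direct runoff: 0.0, 3.2, 7.9, 7.2, 17.1, 20.7, 26.7, 34.3, 42.3, 38.0, 34.2, 0.0 cfs; ΣQ_DR = 231.6 cfs.
V = ΣQ_DR · Δt = 231.6 × 3600 s = 8.338 × 10^5 ft³.
Over A = 0.655 mi², depth = V / A = 0.548 in.

d ≈ 0.548 in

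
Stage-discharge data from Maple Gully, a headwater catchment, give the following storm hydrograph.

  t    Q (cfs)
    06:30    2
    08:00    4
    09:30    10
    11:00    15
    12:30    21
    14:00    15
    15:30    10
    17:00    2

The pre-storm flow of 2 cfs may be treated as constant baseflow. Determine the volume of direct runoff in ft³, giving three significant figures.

V ≈ 3.40 × 10^5 ft³

Direct-runoff ordinates (Q − Q_b): 0.0, 2.0, 8.0, 13.0, 19.0, 13.0, 8.0, 0.0 cfs.
ΣQ_DR = 63.00 cfs.
With Δt = 1.5 h = 5400 s, V = ΣQ_DR · Δt = 63.00 × 5400 = 3.40 × 10^5 ft³.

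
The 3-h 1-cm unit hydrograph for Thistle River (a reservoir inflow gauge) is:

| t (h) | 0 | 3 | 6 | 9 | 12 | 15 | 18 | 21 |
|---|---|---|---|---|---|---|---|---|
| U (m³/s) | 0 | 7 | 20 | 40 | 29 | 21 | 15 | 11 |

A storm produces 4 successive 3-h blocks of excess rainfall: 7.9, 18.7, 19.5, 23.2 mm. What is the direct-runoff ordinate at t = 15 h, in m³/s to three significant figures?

Q ≈ 195 m³/s

By discrete convolution, Q_j = Σ (P_i / 10 mm) · U_{j−i}.
At t = 15 h (j=5): Q = (7.9/10)·21 + (18.7/10)·29 + (19.5/10)·40 + (23.2/10)·20 = 195 m³/s.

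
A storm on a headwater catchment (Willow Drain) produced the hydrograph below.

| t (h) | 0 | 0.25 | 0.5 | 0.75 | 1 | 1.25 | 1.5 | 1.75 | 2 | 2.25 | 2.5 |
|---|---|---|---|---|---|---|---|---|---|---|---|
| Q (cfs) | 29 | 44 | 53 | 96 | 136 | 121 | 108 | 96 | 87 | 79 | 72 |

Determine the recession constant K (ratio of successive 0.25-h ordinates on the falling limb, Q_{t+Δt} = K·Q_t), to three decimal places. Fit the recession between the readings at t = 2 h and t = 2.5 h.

K ≈ 0.910

Using the recession-limb readings at t = 2 h and t = 2.5 h: Q falls from 87 to 72 cfs over 2 intervals.
K = (Q₂/Q₁)^(1/2) = (72/87)^(1/2) = 0.910.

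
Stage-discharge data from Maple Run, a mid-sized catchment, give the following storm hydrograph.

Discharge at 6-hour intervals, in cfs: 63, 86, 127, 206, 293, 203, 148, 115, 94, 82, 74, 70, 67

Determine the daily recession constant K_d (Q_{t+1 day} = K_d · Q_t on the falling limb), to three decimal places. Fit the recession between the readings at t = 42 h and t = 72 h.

K_d ≈ 0.649

Between t = 42 h and t = 72 h the flow falls from 115 to 67 cfs over 5×6 h = 30 h.
Per-interval ratio K = (67/115)^(1/5) = 0.8976; K_d = K^(24/6) = 0.649.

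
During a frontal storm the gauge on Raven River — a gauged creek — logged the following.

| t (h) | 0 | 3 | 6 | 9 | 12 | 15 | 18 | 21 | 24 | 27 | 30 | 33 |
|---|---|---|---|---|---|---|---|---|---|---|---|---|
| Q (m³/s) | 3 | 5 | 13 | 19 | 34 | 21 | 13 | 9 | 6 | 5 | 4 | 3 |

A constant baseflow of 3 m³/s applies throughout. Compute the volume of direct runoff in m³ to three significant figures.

V ≈ 1.07 × 10^6 m³

Direct-runoff ordinates (Q − Q_b): 0.0, 2.0, 10.0, 16.0, 31.0, 18.0, 10.0, 6.0, 3.0, 2.0, 1.0, 0.0 m³/s.
ΣQ_DR = 99.00 m³/s.
With Δt = 3 h = 10800 s, V = ΣQ_DR · Δt = 99.00 × 10800 = 1.07 × 10^6 m³.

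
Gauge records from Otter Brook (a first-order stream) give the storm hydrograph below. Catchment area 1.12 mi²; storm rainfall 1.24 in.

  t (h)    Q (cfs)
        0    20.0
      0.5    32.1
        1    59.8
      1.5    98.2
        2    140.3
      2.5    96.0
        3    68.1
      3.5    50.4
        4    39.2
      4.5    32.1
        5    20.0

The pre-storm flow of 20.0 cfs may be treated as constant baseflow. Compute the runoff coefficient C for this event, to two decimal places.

C ≈ 0.24

ΣQ_DR = 436.2 cfs; V = ΣQ_DR·Δt = 7.852 × 10^5 ft³.
Runoff depth d = V / A = 0.3018 in.
C = d / P = 0.3018 / 1.24 = 0.24.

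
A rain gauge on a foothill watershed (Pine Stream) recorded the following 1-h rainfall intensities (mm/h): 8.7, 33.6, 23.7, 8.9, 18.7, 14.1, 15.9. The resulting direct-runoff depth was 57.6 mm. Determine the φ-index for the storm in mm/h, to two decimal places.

φ ≈ 9.68 mm/h

Only the 5 blocks with intensity above φ contribute runoff: 33.6, 23.7, 18.7, 14.1, 15.9 mm/h.
Σ(I−φ)·Δt = d  ⇒  (33.6+23.7+18.7+14.1+15.9 − 5φ)·1 = 57.6
φ = (106.0 − 57.6/1) / 5 = 9.68 mm/h.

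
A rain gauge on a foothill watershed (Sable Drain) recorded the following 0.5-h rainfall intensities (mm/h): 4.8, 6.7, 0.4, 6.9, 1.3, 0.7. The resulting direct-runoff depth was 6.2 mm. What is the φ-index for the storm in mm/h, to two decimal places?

φ ≈ 2.00 mm/h

Only the 3 blocks with intensity above φ contribute runoff: 4.8, 6.7, 6.9 mm/h.
Σ(I−φ)·Δt = d  ⇒  (4.8+6.7+6.9 − 3φ)·0.5 = 6.2
φ = (18.40 − 6.2/0.5) / 3 = 2.00 mm/h.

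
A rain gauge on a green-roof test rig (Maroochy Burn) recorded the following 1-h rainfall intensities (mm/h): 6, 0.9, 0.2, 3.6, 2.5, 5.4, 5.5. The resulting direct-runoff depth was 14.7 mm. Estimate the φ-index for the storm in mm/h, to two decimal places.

Only the 5 blocks with intensity above φ contribute runoff: 6, 3.6, 2.5, 5.4, 5.5 mm/h.
Σ(I−φ)·Δt = d  ⇒  (6+3.6+2.5+5.4+5.5 − 5φ)·1 = 14.7
φ = (23.00 − 14.7/1) / 5 = 1.66 mm/h.

φ ≈ 1.66 mm/h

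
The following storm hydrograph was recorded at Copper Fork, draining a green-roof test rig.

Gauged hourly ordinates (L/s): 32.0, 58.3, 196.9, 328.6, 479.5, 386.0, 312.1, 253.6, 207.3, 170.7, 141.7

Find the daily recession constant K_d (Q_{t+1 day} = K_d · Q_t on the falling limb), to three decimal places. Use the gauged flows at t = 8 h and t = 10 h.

K_d ≈ 0.010

Between t = 8 h and t = 10 h the flow falls from 207.3 to 141.7 L/s over 2×1 h = 2 h.
Per-interval ratio K = (141.7/207.3)^(1/2) = 0.8268; K_d = K^(24/1) = 0.010.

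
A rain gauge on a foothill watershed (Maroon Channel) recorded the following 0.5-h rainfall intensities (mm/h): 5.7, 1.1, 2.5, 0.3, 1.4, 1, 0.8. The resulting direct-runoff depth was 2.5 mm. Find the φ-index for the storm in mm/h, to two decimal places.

φ ≈ 1.60 mm/h

Only the 2 blocks with intensity above φ contribute runoff: 5.7, 2.5 mm/h.
Σ(I−φ)·Δt = d  ⇒  (5.7+2.5 − 2φ)·0.5 = 2.5
φ = (8.200 − 2.5/0.5) / 2 = 1.60 mm/h.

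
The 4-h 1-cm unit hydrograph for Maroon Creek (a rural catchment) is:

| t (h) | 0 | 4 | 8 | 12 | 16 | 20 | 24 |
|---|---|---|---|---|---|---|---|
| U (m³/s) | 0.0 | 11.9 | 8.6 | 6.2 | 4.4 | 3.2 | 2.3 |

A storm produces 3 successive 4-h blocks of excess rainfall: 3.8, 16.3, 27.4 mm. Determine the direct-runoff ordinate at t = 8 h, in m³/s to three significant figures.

Q ≈ 22.7 m³/s

By discrete convolution, Q_j = Σ (P_i / 10 mm) · U_{j−i}.
At t = 8 h (j=2): Q = (3.8/10)·8.6 + (16.3/10)·11.9 + (27.4/10)·0.0 = 22.7 m³/s.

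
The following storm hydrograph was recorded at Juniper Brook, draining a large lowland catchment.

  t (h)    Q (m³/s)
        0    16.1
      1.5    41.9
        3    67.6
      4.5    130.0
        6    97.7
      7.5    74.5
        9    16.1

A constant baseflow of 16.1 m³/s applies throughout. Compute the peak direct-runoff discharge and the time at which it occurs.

Subtracting baseflow gives direct-runoff ordinates: 0.0, 25.8, 51.5, 113.9, 81.6, 58.4, 0.0 m³/s.
The maximum is 113.9 m³/s, occurring at the reading for t = 4.5 h.

Q_p = 113.9 m³/s at t = 4.5 h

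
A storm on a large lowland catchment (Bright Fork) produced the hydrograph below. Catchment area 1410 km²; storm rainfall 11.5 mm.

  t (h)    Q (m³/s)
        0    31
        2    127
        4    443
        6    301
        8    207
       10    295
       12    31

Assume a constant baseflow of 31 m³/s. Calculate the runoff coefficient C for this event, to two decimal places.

ΣQ_DR = 1218 m³/s; V = ΣQ_DR·Δt = 8.770 × 10^6 m³.
Runoff depth d = V / A = 6.220 mm.
C = d / P = 6.220 / 11.5 = 0.54.

C ≈ 0.54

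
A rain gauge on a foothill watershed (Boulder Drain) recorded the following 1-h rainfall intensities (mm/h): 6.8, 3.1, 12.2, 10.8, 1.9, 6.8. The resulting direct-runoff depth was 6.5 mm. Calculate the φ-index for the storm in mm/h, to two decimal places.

φ ≈ 8.25 mm/h

Only the 2 blocks with intensity above φ contribute runoff: 12.2, 10.8 mm/h.
Σ(I−φ)·Δt = d  ⇒  (12.2+10.8 − 2φ)·1 = 6.5
φ = (23.00 − 6.5/1) / 2 = 8.25 mm/h.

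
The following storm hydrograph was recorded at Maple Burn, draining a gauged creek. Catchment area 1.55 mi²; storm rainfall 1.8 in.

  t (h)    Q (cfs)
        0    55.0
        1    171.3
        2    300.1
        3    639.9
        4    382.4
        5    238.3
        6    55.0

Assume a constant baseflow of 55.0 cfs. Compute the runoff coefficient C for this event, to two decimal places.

ΣQ_DR = 1457 cfs; V = ΣQ_DR·Δt = 5.245 × 10^6 ft³.
Runoff depth d = V / A = 1.457 in.
C = d / P = 1.457 / 1.8 = 0.81.

C ≈ 0.81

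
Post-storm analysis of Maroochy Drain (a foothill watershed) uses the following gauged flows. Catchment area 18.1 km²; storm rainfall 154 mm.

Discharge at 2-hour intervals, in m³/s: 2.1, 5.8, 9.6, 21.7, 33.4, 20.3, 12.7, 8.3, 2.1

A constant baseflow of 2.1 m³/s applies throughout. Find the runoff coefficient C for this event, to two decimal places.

ΣQ_DR = 97.10 m³/s; V = ΣQ_DR·Δt = 6.991 × 10^5 m³.
Runoff depth d = V / A = 38.63 mm.
C = d / P = 38.63 / 154 = 0.25.

C ≈ 0.25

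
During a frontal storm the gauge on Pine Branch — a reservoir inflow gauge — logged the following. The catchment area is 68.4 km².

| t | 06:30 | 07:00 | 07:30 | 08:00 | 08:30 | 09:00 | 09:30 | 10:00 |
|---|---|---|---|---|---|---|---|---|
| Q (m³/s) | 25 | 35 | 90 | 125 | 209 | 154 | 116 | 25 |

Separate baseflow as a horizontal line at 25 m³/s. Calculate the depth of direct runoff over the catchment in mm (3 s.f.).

Direct runoff: 0.0, 10.0, 65.0, 100.0, 184.0, 129.0, 91.0, 0.0 m³/s; ΣQ_DR = 579.0 m³/s.
V = ΣQ_DR · Δt = 579.0 × 1800 s = 1.042 × 10^6 m³.
Over A = 68.4 km², depth = V / A = 15.2 mm.

d ≈ 15.2 mm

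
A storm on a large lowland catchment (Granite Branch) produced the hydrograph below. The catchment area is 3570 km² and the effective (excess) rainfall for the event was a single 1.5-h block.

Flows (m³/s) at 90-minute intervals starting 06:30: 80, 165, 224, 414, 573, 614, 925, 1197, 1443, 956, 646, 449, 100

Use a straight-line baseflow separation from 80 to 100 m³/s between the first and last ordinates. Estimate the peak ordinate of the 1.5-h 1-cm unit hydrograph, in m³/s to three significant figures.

U_p ≈ 1350 m³/s

Direct runoff: 0.00, 83.33, 140.67, 329.00, 486.33, 525.67, 835.00, 1105.33, 1349.67, 861.00, 549.33, 350.67, 0.00 m³/s; ΣQ_DR = 6616 m³/s, peak = 1349.67 m³/s.
Runoff depth d = ΣQ_DR·Δt / A = 6616 × 5400 / (3570 km²) = 10.01 mm.
The 1-cm UH is the DRH scaled by (10 mm)/d, so U_p = 1349.67 × 10/10.01 = 1350 m³/s.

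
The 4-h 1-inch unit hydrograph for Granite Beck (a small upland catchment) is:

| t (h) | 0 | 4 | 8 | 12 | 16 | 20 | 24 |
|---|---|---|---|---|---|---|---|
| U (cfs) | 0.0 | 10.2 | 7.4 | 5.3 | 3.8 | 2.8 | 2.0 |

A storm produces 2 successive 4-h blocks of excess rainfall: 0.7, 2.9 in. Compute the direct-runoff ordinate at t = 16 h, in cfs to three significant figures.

Q ≈ 18.0 cfs

By discrete convolution, Q_j = Σ (P_i / 1 in) · U_{j−i}.
At t = 16 h (j=4): Q = (0.7/1)·3.8 + (2.9/1)·5.3 = 18.0 cfs.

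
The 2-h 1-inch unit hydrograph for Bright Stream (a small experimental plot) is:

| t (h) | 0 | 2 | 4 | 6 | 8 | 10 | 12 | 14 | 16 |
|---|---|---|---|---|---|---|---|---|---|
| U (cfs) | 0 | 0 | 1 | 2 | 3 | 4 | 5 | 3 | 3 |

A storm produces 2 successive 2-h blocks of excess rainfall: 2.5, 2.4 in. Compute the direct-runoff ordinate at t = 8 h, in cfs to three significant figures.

By discrete convolution, Q_j = Σ (P_i / 1 in) · U_{j−i}.
At t = 8 h (j=4): Q = (2.5/1)·3 + (2.4/1)·2 = 12.3 cfs.

Q ≈ 12.3 cfs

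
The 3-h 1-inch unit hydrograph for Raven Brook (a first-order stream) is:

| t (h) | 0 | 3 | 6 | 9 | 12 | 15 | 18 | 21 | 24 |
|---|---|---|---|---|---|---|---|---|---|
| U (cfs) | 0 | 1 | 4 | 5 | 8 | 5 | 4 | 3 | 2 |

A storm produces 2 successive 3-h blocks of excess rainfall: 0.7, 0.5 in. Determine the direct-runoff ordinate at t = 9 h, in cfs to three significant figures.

By discrete convolution, Q_j = Σ (P_i / 1 in) · U_{j−i}.
At t = 9 h (j=3): Q = (0.7/1)·5 + (0.5/1)·4 = 5.50 cfs.

Q ≈ 5.50 cfs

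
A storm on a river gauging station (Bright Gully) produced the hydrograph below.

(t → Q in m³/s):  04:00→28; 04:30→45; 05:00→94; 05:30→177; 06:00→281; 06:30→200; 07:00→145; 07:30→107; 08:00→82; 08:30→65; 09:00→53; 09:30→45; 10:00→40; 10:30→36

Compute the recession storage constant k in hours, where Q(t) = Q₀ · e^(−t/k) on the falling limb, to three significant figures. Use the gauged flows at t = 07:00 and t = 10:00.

k ≈ 2.33 h

On the falling limb, Q drops from 145 to 40 m³/s between t = 07:00 and t = 10:00 (Δt = 3 h).
k = −Δt / ln(Q₂/Q₁) = −3 / ln(40/145) = 2.33 h.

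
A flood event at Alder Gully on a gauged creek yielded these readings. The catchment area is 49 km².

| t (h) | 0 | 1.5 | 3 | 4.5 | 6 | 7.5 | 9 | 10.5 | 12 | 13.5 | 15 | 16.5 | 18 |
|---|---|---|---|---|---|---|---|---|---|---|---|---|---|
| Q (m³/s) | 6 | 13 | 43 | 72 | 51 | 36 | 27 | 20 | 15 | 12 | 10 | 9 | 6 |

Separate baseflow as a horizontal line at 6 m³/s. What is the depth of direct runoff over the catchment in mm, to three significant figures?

d ≈ 26.7 mm

Direct runoff: 0.0, 7.0, 37.0, 66.0, 45.0, 30.0, 21.0, 14.0, 9.0, 6.0, 4.0, 3.0, 0.0 m³/s; ΣQ_DR = 242.0 m³/s.
V = ΣQ_DR · Δt = 242.0 × 5400 s = 1.307 × 10^6 m³.
Over A = 49 km², depth = V / A = 26.7 mm.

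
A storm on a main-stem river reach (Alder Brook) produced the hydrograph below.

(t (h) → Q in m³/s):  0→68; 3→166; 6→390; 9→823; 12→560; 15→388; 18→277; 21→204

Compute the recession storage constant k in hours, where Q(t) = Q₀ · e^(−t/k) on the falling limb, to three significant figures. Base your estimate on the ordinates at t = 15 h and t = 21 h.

On the falling limb, Q drops from 388 to 204 m³/s between t = 15 h and t = 21 h (Δt = 6 h).
k = −Δt / ln(Q₂/Q₁) = −6 / ln(204/388) = 9.33 h.

k ≈ 9.33 h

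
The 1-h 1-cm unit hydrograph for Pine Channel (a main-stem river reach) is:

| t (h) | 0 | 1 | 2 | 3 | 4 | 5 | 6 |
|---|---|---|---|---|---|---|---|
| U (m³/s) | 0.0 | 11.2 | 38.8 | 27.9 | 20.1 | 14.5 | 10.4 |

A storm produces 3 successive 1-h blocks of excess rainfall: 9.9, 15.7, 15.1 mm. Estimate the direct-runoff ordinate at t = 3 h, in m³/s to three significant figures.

Q ≈ 105 m³/s

By discrete convolution, Q_j = Σ (P_i / 10 mm) · U_{j−i}.
At t = 3 h (j=3): Q = (9.9/10)·27.9 + (15.7/10)·38.8 + (15.1/10)·11.2 = 105 m³/s.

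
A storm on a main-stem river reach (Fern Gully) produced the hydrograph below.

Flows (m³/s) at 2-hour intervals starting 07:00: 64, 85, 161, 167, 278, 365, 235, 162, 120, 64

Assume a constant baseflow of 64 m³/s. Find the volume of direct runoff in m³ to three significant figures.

Direct-runoff ordinates (Q − Q_b): 0.0, 21.0, 97.0, 103.0, 214.0, 301.0, 171.0, 98.0, 56.0, 0.0 m³/s.
ΣQ_DR = 1061 m³/s.
With Δt = 2 h = 7200 s, V = ΣQ_DR · Δt = 1061 × 7200 = 7.64 × 10^6 m³.

V ≈ 7.64 × 10^6 m³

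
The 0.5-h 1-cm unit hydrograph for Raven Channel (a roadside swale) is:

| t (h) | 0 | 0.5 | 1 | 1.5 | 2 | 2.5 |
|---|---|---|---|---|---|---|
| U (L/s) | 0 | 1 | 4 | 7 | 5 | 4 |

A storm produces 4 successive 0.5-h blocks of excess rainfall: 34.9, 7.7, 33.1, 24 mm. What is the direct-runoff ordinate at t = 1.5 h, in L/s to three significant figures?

Q ≈ 30.8 L/s

By discrete convolution, Q_j = Σ (P_i / 10 mm) · U_{j−i}.
At t = 1.5 h (j=3): Q = (34.9/10)·7 + (7.7/10)·4 + (33.1/10)·1 + (24/10)·0 = 30.8 L/s.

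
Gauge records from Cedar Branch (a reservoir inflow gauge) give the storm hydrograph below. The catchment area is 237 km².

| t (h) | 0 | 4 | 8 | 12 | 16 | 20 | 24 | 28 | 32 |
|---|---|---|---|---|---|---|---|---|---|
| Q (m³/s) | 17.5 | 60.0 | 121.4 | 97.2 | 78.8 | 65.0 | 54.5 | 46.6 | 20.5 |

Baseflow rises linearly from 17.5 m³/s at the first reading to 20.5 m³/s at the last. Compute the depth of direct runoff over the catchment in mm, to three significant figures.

Direct runoff: 0.00, 42.12, 103.15, 78.58, 59.80, 45.62, 34.75, 26.48, 0.00 m³/s; ΣQ_DR = 390.5 m³/s.
V = ΣQ_DR · Δt = 390.5 × 14400 s = 5.623 × 10^6 m³.
Over A = 237 km², depth = V / A = 23.7 mm.

d ≈ 23.7 mm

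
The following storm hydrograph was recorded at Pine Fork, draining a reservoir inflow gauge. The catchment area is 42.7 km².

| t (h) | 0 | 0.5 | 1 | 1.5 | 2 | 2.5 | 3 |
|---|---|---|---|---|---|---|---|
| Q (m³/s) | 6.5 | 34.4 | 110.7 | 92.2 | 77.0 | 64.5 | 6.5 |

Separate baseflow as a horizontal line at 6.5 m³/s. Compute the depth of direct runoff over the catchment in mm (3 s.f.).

d ≈ 14.6 mm

Direct runoff: 0.0, 27.9, 104.2, 85.7, 70.5, 58.0, 0.0 m³/s; ΣQ_DR = 346.3 m³/s.
V = ΣQ_DR · Δt = 346.3 × 1800 s = 6.233 × 10^5 m³.
Over A = 42.7 km², depth = V / A = 14.6 mm.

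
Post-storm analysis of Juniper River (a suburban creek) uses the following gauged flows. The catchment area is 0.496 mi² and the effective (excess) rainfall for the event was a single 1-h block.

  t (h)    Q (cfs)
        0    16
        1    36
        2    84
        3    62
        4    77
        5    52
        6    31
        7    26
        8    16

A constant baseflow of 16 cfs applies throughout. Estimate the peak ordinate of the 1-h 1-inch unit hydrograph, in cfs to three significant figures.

U_p ≈ 85.0 cfs

Direct runoff: 0.0, 20.0, 68.0, 46.0, 61.0, 36.0, 15.0, 10.0, 0.0 cfs; ΣQ_DR = 256.0 cfs, peak = 68.0 cfs.
Runoff depth d = ΣQ_DR·Δt / A = 256.0 × 3600 / (0.496 mi²) = 0.7998 in.
The 1-inch UH is the DRH scaled by (1 in)/d, so U_p = 68.0 × 1/0.7998 = 85.0 cfs.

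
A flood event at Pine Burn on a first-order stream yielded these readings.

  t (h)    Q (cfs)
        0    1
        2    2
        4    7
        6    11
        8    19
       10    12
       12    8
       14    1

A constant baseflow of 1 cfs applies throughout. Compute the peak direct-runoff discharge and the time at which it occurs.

Q_p = 18.0 cfs at t = 8 h

Subtracting baseflow gives direct-runoff ordinates: 0.0, 1.0, 6.0, 10.0, 18.0, 11.0, 7.0, 0.0 cfs.
The maximum is 18.0 cfs, occurring at the reading for t = 8 h.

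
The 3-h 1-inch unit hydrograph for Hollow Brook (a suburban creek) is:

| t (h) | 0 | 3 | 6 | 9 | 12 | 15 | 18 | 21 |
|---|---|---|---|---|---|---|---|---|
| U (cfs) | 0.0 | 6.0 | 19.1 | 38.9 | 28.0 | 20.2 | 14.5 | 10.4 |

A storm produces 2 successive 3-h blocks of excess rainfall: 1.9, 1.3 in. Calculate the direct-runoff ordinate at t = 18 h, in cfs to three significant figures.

Q ≈ 53.8 cfs

By discrete convolution, Q_j = Σ (P_i / 1 in) · U_{j−i}.
At t = 18 h (j=6): Q = (1.9/1)·14.5 + (1.3/1)·20.2 = 53.8 cfs.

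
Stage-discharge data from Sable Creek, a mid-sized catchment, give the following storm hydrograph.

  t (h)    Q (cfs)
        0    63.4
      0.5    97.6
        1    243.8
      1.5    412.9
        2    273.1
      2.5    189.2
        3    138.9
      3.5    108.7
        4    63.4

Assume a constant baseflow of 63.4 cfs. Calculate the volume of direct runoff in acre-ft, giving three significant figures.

Direct-runoff ordinates (Q − Q_b): 0.0, 34.2, 180.4, 349.5, 209.7, 125.8, 75.5, 45.3, 0.0 cfs.
ΣQ_DR = 1020 cfs.
With Δt = 0.5 h = 1800 s, V = ΣQ_DR · Δt = 1020 × 1800 = 1.84 × 10^6 ft³ = 42.2 acre-ft.

V ≈ 42.2 acre-ft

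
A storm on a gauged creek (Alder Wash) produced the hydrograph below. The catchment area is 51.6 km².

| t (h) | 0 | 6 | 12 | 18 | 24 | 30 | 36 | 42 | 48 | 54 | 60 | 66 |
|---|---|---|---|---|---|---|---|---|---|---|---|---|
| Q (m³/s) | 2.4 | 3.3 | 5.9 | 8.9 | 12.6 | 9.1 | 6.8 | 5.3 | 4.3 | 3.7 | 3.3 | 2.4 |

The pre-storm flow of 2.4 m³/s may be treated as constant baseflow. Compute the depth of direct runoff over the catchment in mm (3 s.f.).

d ≈ 16.4 mm

Direct runoff: 0.0, 0.9, 3.5, 6.5, 10.2, 6.7, 4.4, 2.9, 1.9, 1.3, 0.9, 0.0 m³/s; ΣQ_DR = 39.20 m³/s.
V = ΣQ_DR · Δt = 39.20 × 21600 s = 8.467 × 10^5 m³.
Over A = 51.6 km², depth = V / A = 16.4 mm.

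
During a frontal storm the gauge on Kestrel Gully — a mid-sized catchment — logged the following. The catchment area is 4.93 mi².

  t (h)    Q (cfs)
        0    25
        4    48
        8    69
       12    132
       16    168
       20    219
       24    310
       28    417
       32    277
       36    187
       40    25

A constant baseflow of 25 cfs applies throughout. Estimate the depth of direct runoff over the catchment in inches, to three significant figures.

Direct runoff: 0.0, 23.0, 44.0, 107.0, 143.0, 194.0, 285.0, 392.0, 252.0, 162.0, 0.0 cfs; ΣQ_DR = 1602 cfs.
V = ΣQ_DR · Δt = 1602 × 14400 s = 2.307 × 10^7 ft³.
Over A = 4.93 mi², depth = V / A = 2.01 in.

d ≈ 2.01 in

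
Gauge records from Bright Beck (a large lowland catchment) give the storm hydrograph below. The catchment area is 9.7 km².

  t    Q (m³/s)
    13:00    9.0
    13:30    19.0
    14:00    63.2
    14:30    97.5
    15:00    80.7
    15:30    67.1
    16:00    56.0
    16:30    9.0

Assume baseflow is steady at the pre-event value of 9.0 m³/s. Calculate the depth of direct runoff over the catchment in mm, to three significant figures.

Direct runoff: 0.0, 10.0, 54.2, 88.5, 71.7, 58.1, 47.0, 0.0 m³/s; ΣQ_DR = 329.5 m³/s.
V = ΣQ_DR · Δt = 329.5 × 1800 s = 5.931 × 10^5 m³.
Over A = 9.7 km², depth = V / A = 61.1 mm.

d ≈ 61.1 mm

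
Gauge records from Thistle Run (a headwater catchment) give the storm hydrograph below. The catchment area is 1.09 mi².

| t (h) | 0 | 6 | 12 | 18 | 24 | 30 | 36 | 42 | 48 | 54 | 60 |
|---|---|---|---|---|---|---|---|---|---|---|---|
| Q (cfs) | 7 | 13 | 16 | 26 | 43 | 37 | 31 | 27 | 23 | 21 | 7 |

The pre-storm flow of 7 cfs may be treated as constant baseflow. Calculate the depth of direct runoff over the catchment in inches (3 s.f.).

d ≈ 1.48 in

Direct runoff: 0.0, 6.0, 9.0, 19.0, 36.0, 30.0, 24.0, 20.0, 16.0, 14.0, 0.0 cfs; ΣQ_DR = 174.0 cfs.
V = ΣQ_DR · Δt = 174.0 × 21600 s = 3.758 × 10^6 ft³.
Over A = 1.09 mi², depth = V / A = 1.48 in.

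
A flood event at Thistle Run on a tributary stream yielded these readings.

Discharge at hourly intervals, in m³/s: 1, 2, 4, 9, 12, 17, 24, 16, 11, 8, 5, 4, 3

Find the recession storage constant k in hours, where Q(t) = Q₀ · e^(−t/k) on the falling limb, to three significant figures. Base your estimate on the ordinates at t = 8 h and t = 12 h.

k ≈ 3.08 h

On the falling limb, Q drops from 11 to 3 m³/s between t = 8 h and t = 12 h (Δt = 4 h).
k = −Δt / ln(Q₂/Q₁) = −4 / ln(3/11) = 3.08 h.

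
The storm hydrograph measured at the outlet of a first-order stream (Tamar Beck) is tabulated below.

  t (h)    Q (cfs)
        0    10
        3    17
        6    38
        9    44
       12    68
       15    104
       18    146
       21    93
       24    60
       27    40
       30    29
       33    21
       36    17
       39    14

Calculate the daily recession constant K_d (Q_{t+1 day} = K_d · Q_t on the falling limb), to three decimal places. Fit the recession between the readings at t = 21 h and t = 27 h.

K_d ≈ 0.034

Between t = 21 h and t = 27 h the flow falls from 93 to 40 cfs over 2×3 h = 6 h.
Per-interval ratio K = (40/93)^(1/2) = 0.6558; K_d = K^(24/3) = 0.034.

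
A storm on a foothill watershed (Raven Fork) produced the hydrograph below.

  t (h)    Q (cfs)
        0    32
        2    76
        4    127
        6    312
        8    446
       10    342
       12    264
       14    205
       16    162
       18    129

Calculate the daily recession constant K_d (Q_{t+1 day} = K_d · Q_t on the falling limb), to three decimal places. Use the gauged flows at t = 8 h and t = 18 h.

K_d ≈ 0.051

Between t = 8 h and t = 18 h the flow falls from 446 to 129 cfs over 5×2 h = 10 h.
Per-interval ratio K = (129/446)^(1/5) = 0.7803; K_d = K^(24/2) = 0.051.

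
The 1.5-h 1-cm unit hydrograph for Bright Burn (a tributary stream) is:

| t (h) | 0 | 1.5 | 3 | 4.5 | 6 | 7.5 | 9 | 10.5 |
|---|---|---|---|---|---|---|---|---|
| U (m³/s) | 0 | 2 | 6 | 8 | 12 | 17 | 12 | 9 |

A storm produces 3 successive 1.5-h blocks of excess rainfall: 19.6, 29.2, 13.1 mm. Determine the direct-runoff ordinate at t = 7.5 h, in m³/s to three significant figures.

By discrete convolution, Q_j = Σ (P_i / 10 mm) · U_{j−i}.
At t = 7.5 h (j=5): Q = (19.6/10)·17 + (29.2/10)·12 + (13.1/10)·8 = 78.8 m³/s.

Q ≈ 78.8 m³/s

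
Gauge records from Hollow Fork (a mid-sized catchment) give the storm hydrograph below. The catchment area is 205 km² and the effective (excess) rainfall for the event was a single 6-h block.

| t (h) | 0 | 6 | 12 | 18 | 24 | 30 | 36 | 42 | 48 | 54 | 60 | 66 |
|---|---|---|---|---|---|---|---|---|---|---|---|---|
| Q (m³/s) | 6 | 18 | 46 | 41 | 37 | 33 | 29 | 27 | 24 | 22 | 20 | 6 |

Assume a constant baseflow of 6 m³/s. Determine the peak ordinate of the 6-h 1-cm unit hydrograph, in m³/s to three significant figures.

Direct runoff: 0.0, 12.0, 40.0, 35.0, 31.0, 27.0, 23.0, 21.0, 18.0, 16.0, 14.0, 0.0 m³/s; ΣQ_DR = 237.0 m³/s, peak = 40.0 m³/s.
Runoff depth d = ΣQ_DR·Δt / A = 237.0 × 21600 / (205 km²) = 24.97 mm.
The 1-cm UH is the DRH scaled by (10 mm)/d, so U_p = 40.0 × 10/24.97 = 16.0 m³/s.

U_p ≈ 16.0 m³/s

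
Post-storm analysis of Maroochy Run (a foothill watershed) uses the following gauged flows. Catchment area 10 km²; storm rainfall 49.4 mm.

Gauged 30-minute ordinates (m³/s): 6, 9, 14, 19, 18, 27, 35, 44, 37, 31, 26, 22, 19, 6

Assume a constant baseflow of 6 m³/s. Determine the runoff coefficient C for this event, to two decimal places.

C ≈ 0.83

ΣQ_DR = 229.0 m³/s; V = ΣQ_DR·Δt = 4.122 × 10^5 m³.
Runoff depth d = V / A = 41.22 mm.
C = d / P = 41.22 / 49.4 = 0.83.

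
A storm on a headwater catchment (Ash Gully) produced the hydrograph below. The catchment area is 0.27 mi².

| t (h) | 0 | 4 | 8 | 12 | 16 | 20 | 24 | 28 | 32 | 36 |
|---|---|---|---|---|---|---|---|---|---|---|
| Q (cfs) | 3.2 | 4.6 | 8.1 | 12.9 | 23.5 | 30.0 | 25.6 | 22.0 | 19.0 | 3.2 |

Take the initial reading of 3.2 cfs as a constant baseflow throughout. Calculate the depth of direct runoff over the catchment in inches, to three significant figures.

Direct runoff: 0.0, 1.4, 4.9, 9.7, 20.3, 26.8, 22.4, 18.8, 15.8, 0.0 cfs; ΣQ_DR = 120.1 cfs.
V = ΣQ_DR · Δt = 120.1 × 14400 s = 1.729 × 10^6 ft³.
Over A = 0.27 mi², depth = V / A = 2.76 in.

d ≈ 2.76 in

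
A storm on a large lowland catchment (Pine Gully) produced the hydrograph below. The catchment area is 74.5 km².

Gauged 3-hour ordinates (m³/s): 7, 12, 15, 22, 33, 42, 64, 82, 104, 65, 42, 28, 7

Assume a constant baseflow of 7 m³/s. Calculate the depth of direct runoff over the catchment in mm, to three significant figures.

Direct runoff: 0.0, 5.0, 8.0, 15.0, 26.0, 35.0, 57.0, 75.0, 97.0, 58.0, 35.0, 21.0, 0.0 m³/s; ΣQ_DR = 432.0 m³/s.
V = ΣQ_DR · Δt = 432.0 × 10800 s = 4.666 × 10^6 m³.
Over A = 74.5 km², depth = V / A = 62.6 mm.

d ≈ 62.6 mm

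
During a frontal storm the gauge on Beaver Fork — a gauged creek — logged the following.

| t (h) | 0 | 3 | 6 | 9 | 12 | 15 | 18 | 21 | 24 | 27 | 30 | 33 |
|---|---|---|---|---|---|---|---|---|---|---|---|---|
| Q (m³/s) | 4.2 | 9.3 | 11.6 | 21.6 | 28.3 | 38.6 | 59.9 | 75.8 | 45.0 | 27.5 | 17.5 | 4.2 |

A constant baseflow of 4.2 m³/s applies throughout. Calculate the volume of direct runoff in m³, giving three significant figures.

V ≈ 3.17 × 10^6 m³

Direct-runoff ordinates (Q − Q_b): 0.0, 5.1, 7.4, 17.4, 24.1, 34.4, 55.7, 71.6, 40.8, 23.3, 13.3, 0.0 m³/s.
ΣQ_DR = 293.1 m³/s.
With Δt = 3 h = 10800 s, V = ΣQ_DR · Δt = 293.1 × 10800 = 3.17 × 10^6 m³.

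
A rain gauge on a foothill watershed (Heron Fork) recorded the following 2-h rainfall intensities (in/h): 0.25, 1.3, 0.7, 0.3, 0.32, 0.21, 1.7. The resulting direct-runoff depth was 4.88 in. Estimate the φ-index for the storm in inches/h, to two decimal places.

φ ≈ 0.42 in/h

Only the 3 blocks with intensity above φ contribute runoff: 1.3, 0.7, 1.7 in/h.
Σ(I−φ)·Δt = d  ⇒  (1.3+0.7+1.7 − 3φ)·2 = 4.88
φ = (3.700 − 4.88/2) / 3 = 0.42 in/h.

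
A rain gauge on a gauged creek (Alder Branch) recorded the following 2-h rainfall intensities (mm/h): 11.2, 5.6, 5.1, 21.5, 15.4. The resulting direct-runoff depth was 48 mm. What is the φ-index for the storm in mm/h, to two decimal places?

Only the 3 blocks with intensity above φ contribute runoff: 11.2, 21.5, 15.4 mm/h.
Σ(I−φ)·Δt = d  ⇒  (11.2+21.5+15.4 − 3φ)·2 = 48
φ = (48.10 − 48/2) / 3 = 8.03 mm/h.

φ ≈ 8.03 mm/h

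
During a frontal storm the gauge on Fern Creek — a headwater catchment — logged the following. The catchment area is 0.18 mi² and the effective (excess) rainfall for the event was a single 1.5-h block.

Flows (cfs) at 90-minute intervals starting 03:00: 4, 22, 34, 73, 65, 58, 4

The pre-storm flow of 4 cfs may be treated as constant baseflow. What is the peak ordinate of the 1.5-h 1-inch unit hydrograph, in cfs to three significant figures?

U_p ≈ 23.0 cfs

Direct runoff: 0.0, 18.0, 30.0, 69.0, 61.0, 54.0, 0.0 cfs; ΣQ_DR = 232.0 cfs, peak = 69.0 cfs.
Runoff depth d = ΣQ_DR·Δt / A = 232.0 × 5400 / (0.18 mi²) = 2.996 in.
The 1-inch UH is the DRH scaled by (1 in)/d, so U_p = 69.0 × 1/2.996 = 23.0 cfs.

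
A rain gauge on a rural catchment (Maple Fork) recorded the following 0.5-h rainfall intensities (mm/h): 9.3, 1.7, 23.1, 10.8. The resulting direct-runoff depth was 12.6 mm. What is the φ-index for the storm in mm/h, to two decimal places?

Only the 3 blocks with intensity above φ contribute runoff: 9.3, 23.1, 10.8 mm/h.
Σ(I−φ)·Δt = d  ⇒  (9.3+23.1+10.8 − 3φ)·0.5 = 12.6
φ = (43.20 − 12.6/0.5) / 3 = 6.00 mm/h.

φ ≈ 6.00 mm/h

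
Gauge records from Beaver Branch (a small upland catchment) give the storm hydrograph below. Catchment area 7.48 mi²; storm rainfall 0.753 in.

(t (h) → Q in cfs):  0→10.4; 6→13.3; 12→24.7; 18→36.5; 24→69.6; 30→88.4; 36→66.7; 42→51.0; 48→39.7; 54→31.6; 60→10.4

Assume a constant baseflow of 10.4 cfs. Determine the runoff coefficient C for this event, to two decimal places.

ΣQ_DR = 327.9 cfs; V = ΣQ_DR·Δt = 7.083 × 10^6 ft³.
Runoff depth d = V / A = 0.4076 in.
C = d / P = 0.4076 / 0.753 = 0.54.

C ≈ 0.54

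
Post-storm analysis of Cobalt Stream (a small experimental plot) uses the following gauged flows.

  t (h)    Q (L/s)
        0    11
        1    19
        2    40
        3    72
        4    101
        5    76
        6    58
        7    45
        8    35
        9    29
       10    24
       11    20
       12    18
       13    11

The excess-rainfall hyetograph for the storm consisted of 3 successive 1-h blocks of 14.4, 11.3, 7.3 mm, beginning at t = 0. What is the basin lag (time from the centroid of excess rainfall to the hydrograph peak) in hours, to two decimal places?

t_L ≈ 2.72 h

Centroid of excess rainfall: t_c = Σ P_i·t̄_i / ΣP_i = 1.2848 h (block centres at 0.5, 1.5, 2.5 h).
Hydrograph peak occurs at t = 4 h, so basin lag t_L = 4 − 1.2848 = 2.72 h.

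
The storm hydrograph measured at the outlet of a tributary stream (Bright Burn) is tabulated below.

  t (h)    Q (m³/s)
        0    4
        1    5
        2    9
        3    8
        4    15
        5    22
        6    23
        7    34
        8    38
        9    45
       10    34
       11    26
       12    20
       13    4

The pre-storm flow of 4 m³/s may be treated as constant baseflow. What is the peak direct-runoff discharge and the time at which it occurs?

Q_p = 41.0 m³/s at t = 9 h

Subtracting baseflow gives direct-runoff ordinates: 0.0, 1.0, 5.0, 4.0, 11.0, 18.0, 19.0, 30.0, 34.0, 41.0, 30.0, 22.0, 16.0, 0.0 m³/s.
The maximum is 41.0 m³/s, occurring at the reading for t = 9 h.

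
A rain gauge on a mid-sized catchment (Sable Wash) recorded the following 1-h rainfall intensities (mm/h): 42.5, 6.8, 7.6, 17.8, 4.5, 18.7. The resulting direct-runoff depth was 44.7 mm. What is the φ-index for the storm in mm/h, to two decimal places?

Only the 3 blocks with intensity above φ contribute runoff: 42.5, 17.8, 18.7 mm/h.
Σ(I−φ)·Δt = d  ⇒  (42.5+17.8+18.7 − 3φ)·1 = 44.7
φ = (79.00 − 44.7/1) / 3 = 11.43 mm/h.

φ ≈ 11.43 mm/h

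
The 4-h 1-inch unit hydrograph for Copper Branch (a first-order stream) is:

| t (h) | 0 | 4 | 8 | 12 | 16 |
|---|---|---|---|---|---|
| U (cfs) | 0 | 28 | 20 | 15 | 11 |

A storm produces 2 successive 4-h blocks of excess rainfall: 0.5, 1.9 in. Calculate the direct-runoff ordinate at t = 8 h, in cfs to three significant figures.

Q ≈ 63.2 cfs

By discrete convolution, Q_j = Σ (P_i / 1 in) · U_{j−i}.
At t = 8 h (j=2): Q = (0.5/1)·20 + (1.9/1)·28 = 63.2 cfs.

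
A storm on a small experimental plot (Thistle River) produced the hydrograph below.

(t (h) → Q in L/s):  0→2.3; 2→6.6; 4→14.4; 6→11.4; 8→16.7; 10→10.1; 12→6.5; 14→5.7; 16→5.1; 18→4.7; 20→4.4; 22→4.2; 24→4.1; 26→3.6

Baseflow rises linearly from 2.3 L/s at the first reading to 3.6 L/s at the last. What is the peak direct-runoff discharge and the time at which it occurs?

Q_p = 14.00 L/s at t = 8 h

Subtracting baseflow gives direct-runoff ordinates: 0.00, 4.20, 11.90, 8.80, 14.00, 7.30, 3.60, 2.70, 2.00, 1.50, 1.10, 0.80, 0.60, 0.00 L/s.
The maximum is 14.00 L/s, occurring at the reading for t = 8 h.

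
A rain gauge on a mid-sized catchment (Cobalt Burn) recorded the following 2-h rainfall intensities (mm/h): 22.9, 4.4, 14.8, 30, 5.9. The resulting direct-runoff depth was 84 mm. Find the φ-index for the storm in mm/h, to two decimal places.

φ ≈ 8.57 mm/h

Only the 3 blocks with intensity above φ contribute runoff: 22.9, 14.8, 30 mm/h.
Σ(I−φ)·Δt = d  ⇒  (22.9+14.8+30 − 3φ)·2 = 84
φ = (67.70 − 84/2) / 3 = 8.57 mm/h.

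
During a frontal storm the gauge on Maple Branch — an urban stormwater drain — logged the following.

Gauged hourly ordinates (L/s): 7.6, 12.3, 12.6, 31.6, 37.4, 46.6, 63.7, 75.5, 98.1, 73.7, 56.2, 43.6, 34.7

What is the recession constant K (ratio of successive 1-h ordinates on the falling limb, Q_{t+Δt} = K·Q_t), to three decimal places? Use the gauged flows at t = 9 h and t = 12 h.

Using the recession-limb readings at t = 9 h and t = 12 h: Q falls from 73.7 to 34.7 L/s over 3 intervals.
K = (Q₂/Q₁)^(1/3) = (34.7/73.7)^(1/3) = 0.778.

K ≈ 0.778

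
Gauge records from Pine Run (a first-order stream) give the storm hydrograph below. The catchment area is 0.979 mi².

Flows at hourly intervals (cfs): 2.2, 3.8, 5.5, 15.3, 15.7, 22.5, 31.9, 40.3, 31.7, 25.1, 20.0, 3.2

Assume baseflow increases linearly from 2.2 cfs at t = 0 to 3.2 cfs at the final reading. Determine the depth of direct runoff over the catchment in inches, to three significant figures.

Direct runoff: 0.00, 1.51, 3.12, 12.83, 13.14, 19.85, 29.15, 37.46, 28.77, 22.08, 16.89, 0.00 cfs; ΣQ_DR = 184.8 cfs.
V = ΣQ_DR · Δt = 184.8 × 3600 s = 6.653 × 10^5 ft³.
Over A = 0.979 mi², depth = V / A = 0.293 in.

d ≈ 0.293 in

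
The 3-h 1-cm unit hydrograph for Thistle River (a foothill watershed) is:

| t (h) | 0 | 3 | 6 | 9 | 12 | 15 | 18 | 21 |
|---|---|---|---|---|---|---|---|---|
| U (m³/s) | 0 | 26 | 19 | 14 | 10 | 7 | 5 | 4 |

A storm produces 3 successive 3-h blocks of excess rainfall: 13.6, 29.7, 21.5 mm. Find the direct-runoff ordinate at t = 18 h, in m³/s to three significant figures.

By discrete convolution, Q_j = Σ (P_i / 10 mm) · U_{j−i}.
At t = 18 h (j=6): Q = (13.6/10)·5 + (29.7/10)·7 + (21.5/10)·10 = 49.1 m³/s.

Q ≈ 49.1 m³/s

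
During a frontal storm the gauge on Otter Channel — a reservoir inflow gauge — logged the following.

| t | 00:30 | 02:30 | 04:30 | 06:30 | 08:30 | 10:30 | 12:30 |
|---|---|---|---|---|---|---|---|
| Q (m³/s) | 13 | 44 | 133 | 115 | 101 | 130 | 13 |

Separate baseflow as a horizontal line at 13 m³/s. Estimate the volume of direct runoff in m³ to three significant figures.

Direct-runoff ordinates (Q − Q_b): 0.0, 31.0, 120.0, 102.0, 88.0, 117.0, 0.0 m³/s.
ΣQ_DR = 458.0 m³/s.
With Δt = 2 h = 7200 s, V = ΣQ_DR · Δt = 458.0 × 7200 = 3.30 × 10^6 m³.

V ≈ 3.30 × 10^6 m³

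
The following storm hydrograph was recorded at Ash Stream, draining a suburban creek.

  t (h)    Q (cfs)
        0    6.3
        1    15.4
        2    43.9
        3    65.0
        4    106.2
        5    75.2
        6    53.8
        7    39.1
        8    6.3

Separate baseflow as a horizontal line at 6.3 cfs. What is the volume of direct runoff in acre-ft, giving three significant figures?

Direct-runoff ordinates (Q − Q_b): 0.0, 9.1, 37.6, 58.7, 99.9, 68.9, 47.5, 32.8, 0.0 cfs.
ΣQ_DR = 354.5 cfs.
With Δt = 1 h = 3600 s, V = ΣQ_DR · Δt = 354.5 × 3600 = 1.28 × 10^6 ft³ = 29.3 acre-ft.

V ≈ 29.3 acre-ft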